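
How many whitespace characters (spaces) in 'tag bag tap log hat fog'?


\s matches whitespace characters (spaces, tabs, etc.).
Text: 'tag bag tap log hat fog'
This text has 6 words separated by spaces.
Number of spaces = number of words - 1 = 6 - 1 = 5

5


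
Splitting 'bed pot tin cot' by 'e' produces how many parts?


Splitting by 'e' breaks the string at each occurrence of the separator.
Text: 'bed pot tin cot'
Parts after split:
  Part 1: 'b'
  Part 2: 'd pot tin cot'
Total parts: 2

2


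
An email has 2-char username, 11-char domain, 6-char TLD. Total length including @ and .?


An email address has format: username@domain.tld
Username length: 2
'@' character: 1
Domain length: 11
'.' character: 1
TLD length: 6
Total = 2 + 1 + 11 + 1 + 6 = 21

21


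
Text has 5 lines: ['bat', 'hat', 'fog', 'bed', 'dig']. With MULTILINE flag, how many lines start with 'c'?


With MULTILINE flag, ^ matches the start of each line.
Lines: ['bat', 'hat', 'fog', 'bed', 'dig']
Checking which lines start with 'c':
  Line 1: 'bat' -> no
  Line 2: 'hat' -> no
  Line 3: 'fog' -> no
  Line 4: 'bed' -> no
  Line 5: 'dig' -> no
Matching lines: []
Count: 0

0


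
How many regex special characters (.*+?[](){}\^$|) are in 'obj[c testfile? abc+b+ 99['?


Regex special characters are: . * + ? [ ] ( ) { } \ ^ $ |
Scanning 'obj[c testfile? abc+b+ 99[':
  pos 3: '[' -> SPECIAL
  pos 14: '?' -> SPECIAL
  pos 19: '+' -> SPECIAL
  pos 21: '+' -> SPECIAL
  pos 25: '[' -> SPECIAL
Special chars found: ['[', '?', '+', '+', '[']
Total: 5

5


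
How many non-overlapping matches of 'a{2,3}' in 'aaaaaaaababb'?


Pattern 'a{2,3}' matches between 2 and 3 consecutive a's (greedy).
String: 'aaaaaaaababb'
Finding runs of a's and applying greedy matching:
  Run at pos 0: 'aaaaaaaa' (length 8)
  Run at pos 9: 'a' (length 1)
Matches: ['aaa', 'aaa', 'aa']
Count: 3

3


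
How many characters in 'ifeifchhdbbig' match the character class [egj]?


Character class [egj] matches any of: {e, g, j}
Scanning string 'ifeifchhdbbig' character by character:
  pos 0: 'i' -> no
  pos 1: 'f' -> no
  pos 2: 'e' -> MATCH
  pos 3: 'i' -> no
  pos 4: 'f' -> no
  pos 5: 'c' -> no
  pos 6: 'h' -> no
  pos 7: 'h' -> no
  pos 8: 'd' -> no
  pos 9: 'b' -> no
  pos 10: 'b' -> no
  pos 11: 'i' -> no
  pos 12: 'g' -> MATCH
Total matches: 2

2


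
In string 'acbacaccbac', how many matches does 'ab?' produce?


Pattern 'ab?' matches 'a' optionally followed by 'b'.
String: 'acbacaccbac'
Scanning left to right for 'a' then checking next char:
  Match 1: 'a' (a not followed by b)
  Match 2: 'a' (a not followed by b)
  Match 3: 'a' (a not followed by b)
  Match 4: 'a' (a not followed by b)
Total matches: 4

4


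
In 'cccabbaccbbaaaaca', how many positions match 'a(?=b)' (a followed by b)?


Lookahead 'a(?=b)' matches 'a' only when followed by 'b'.
String: 'cccabbaccbbaaaaca'
Checking each position where char is 'a':
  pos 3: 'a' -> MATCH (next='b')
  pos 6: 'a' -> no (next='c')
  pos 11: 'a' -> no (next='a')
  pos 12: 'a' -> no (next='a')
  pos 13: 'a' -> no (next='a')
  pos 14: 'a' -> no (next='c')
Matching positions: [3]
Count: 1

1


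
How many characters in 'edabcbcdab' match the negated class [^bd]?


Negated class [^bd] matches any char NOT in {b, d}
Scanning 'edabcbcdab':
  pos 0: 'e' -> MATCH
  pos 1: 'd' -> no (excluded)
  pos 2: 'a' -> MATCH
  pos 3: 'b' -> no (excluded)
  pos 4: 'c' -> MATCH
  pos 5: 'b' -> no (excluded)
  pos 6: 'c' -> MATCH
  pos 7: 'd' -> no (excluded)
  pos 8: 'a' -> MATCH
  pos 9: 'b' -> no (excluded)
Total matches: 5

5


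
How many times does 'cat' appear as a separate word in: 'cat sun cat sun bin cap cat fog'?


Scanning each word for exact match 'cat':
  Word 1: 'cat' -> MATCH
  Word 2: 'sun' -> no
  Word 3: 'cat' -> MATCH
  Word 4: 'sun' -> no
  Word 5: 'bin' -> no
  Word 6: 'cap' -> no
  Word 7: 'cat' -> MATCH
  Word 8: 'fog' -> no
Total matches: 3

3


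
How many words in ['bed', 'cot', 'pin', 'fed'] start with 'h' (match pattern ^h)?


Pattern ^h anchors to start of word. Check which words begin with 'h':
  'bed' -> no
  'cot' -> no
  'pin' -> no
  'fed' -> no
Matching words: []
Count: 0

0


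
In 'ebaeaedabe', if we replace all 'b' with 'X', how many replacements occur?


re.sub('b', 'X', text) replaces every occurrence of 'b' with 'X'.
Text: 'ebaeaedabe'
Scanning for 'b':
  pos 1: 'b' -> replacement #1
  pos 8: 'b' -> replacement #2
Total replacements: 2

2


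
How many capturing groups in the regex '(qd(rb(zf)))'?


To count capturing groups, count each '(' that starts a group.
Pattern: '(qd(rb(zf)))'
Walking through the pattern:
  Position 0: '(' -> group #1
  Position 3: '(' -> group #2
  Position 6: '(' -> group #3
Total capturing groups: 3

3


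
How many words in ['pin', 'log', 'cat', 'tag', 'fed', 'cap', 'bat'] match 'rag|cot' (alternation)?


Alternation 'rag|cot' matches either 'rag' or 'cot'.
Checking each word:
  'pin' -> no
  'log' -> no
  'cat' -> no
  'tag' -> no
  'fed' -> no
  'cap' -> no
  'bat' -> no
Matches: []
Count: 0

0


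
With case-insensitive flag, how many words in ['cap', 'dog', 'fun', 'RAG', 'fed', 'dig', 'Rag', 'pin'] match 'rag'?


Case-insensitive matching: compare each word's lowercase form to 'rag'.
  'cap' -> lower='cap' -> no
  'dog' -> lower='dog' -> no
  'fun' -> lower='fun' -> no
  'RAG' -> lower='rag' -> MATCH
  'fed' -> lower='fed' -> no
  'dig' -> lower='dig' -> no
  'Rag' -> lower='rag' -> MATCH
  'pin' -> lower='pin' -> no
Matches: ['RAG', 'Rag']
Count: 2

2


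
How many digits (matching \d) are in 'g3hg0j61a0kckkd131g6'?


\d matches any digit 0-9.
Scanning 'g3hg0j61a0kckkd131g6':
  pos 1: '3' -> DIGIT
  pos 4: '0' -> DIGIT
  pos 6: '6' -> DIGIT
  pos 7: '1' -> DIGIT
  pos 9: '0' -> DIGIT
  pos 15: '1' -> DIGIT
  pos 16: '3' -> DIGIT
  pos 17: '1' -> DIGIT
  pos 19: '6' -> DIGIT
Digits found: ['3', '0', '6', '1', '0', '1', '3', '1', '6']
Total: 9

9


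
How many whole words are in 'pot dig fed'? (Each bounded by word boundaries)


Word boundaries (\b) mark the start/end of each word.
Text: 'pot dig fed'
Splitting by whitespace:
  Word 1: 'pot'
  Word 2: 'dig'
  Word 3: 'fed'
Total whole words: 3

3


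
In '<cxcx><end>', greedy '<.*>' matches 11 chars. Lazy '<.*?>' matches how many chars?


Greedy '<.*>' tries to match as MUCH as possible.
Lazy '<.*?>' tries to match as LITTLE as possible.

String: '<cxcx><end>'
Greedy '<.*>' starts at first '<' and extends to the LAST '>': '<cxcx><end>' (11 chars)
Lazy '<.*?>' starts at first '<' and stops at the FIRST '>': '<cxcx>' (6 chars)

6


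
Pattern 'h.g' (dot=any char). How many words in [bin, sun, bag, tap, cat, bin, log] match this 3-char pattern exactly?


Pattern 'h.g' means: starts with 'h', any single char, ends with 'g'.
Checking each word (must be exactly 3 chars):
  'bin' (len=3): no
  'sun' (len=3): no
  'bag' (len=3): no
  'tap' (len=3): no
  'cat' (len=3): no
  'bin' (len=3): no
  'log' (len=3): no
Matching words: []
Total: 0

0


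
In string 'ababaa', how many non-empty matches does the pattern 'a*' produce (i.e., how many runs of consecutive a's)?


Pattern 'a*' matches zero or more a's. We want non-empty runs of consecutive a's.
String: 'ababaa'
Walking through the string to find runs of a's:
  Run 1: positions 0-0 -> 'a'
  Run 2: positions 2-2 -> 'a'
  Run 3: positions 4-5 -> 'aa'
Non-empty runs found: ['a', 'a', 'aa']
Count: 3

3


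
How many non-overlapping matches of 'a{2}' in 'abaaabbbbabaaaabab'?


Pattern 'a{2}' matches exactly 2 consecutive a's (greedy, non-overlapping).
String: 'abaaabbbbabaaaabab'
Scanning for runs of a's:
  Run at pos 0: 'a' (length 1) -> 0 match(es)
  Run at pos 2: 'aaa' (length 3) -> 1 match(es)
  Run at pos 9: 'a' (length 1) -> 0 match(es)
  Run at pos 11: 'aaaa' (length 4) -> 2 match(es)
  Run at pos 16: 'a' (length 1) -> 0 match(es)
Matches found: ['aa', 'aa', 'aa']
Total: 3

3


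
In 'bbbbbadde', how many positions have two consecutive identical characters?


Looking for consecutive identical characters in 'bbbbbadde':
  pos 0-1: 'b' vs 'b' -> MATCH ('bb')
  pos 1-2: 'b' vs 'b' -> MATCH ('bb')
  pos 2-3: 'b' vs 'b' -> MATCH ('bb')
  pos 3-4: 'b' vs 'b' -> MATCH ('bb')
  pos 4-5: 'b' vs 'a' -> different
  pos 5-6: 'a' vs 'd' -> different
  pos 6-7: 'd' vs 'd' -> MATCH ('dd')
  pos 7-8: 'd' vs 'e' -> different
Consecutive identical pairs: ['bb', 'bb', 'bb', 'bb', 'dd']
Count: 5

5


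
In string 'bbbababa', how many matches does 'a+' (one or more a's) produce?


Pattern 'a+' matches one or more consecutive a's.
String: 'bbbababa'
Scanning for runs of a:
  Match 1: 'a' (length 1)
  Match 2: 'a' (length 1)
  Match 3: 'a' (length 1)
Total matches: 3

3


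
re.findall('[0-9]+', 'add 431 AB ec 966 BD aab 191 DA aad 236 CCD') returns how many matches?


Pattern '[0-9]+' finds one or more digits.
Text: 'add 431 AB ec 966 BD aab 191 DA aad 236 CCD'
Scanning for matches:
  Match 1: '431'
  Match 2: '966'
  Match 3: '191'
  Match 4: '236'
Total matches: 4

4


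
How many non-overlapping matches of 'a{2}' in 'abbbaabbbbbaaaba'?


Pattern 'a{2}' matches exactly 2 consecutive a's (greedy, non-overlapping).
String: 'abbbaabbbbbaaaba'
Scanning for runs of a's:
  Run at pos 0: 'a' (length 1) -> 0 match(es)
  Run at pos 4: 'aa' (length 2) -> 1 match(es)
  Run at pos 11: 'aaa' (length 3) -> 1 match(es)
  Run at pos 15: 'a' (length 1) -> 0 match(es)
Matches found: ['aa', 'aa']
Total: 2

2


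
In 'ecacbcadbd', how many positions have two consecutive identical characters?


Looking for consecutive identical characters in 'ecacbcadbd':
  pos 0-1: 'e' vs 'c' -> different
  pos 1-2: 'c' vs 'a' -> different
  pos 2-3: 'a' vs 'c' -> different
  pos 3-4: 'c' vs 'b' -> different
  pos 4-5: 'b' vs 'c' -> different
  pos 5-6: 'c' vs 'a' -> different
  pos 6-7: 'a' vs 'd' -> different
  pos 7-8: 'd' vs 'b' -> different
  pos 8-9: 'b' vs 'd' -> different
Consecutive identical pairs: []
Count: 0

0


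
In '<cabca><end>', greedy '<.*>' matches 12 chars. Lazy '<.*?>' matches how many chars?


Greedy '<.*>' tries to match as MUCH as possible.
Lazy '<.*?>' tries to match as LITTLE as possible.

String: '<cabca><end>'
Greedy '<.*>' starts at first '<' and extends to the LAST '>': '<cabca><end>' (12 chars)
Lazy '<.*?>' starts at first '<' and stops at the FIRST '>': '<cabca>' (7 chars)

7


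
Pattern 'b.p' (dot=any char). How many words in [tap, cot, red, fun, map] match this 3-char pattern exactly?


Pattern 'b.p' means: starts with 'b', any single char, ends with 'p'.
Checking each word (must be exactly 3 chars):
  'tap' (len=3): no
  'cot' (len=3): no
  'red' (len=3): no
  'fun' (len=3): no
  'map' (len=3): no
Matching words: []
Total: 0

0


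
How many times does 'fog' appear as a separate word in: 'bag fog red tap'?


Scanning each word for exact match 'fog':
  Word 1: 'bag' -> no
  Word 2: 'fog' -> MATCH
  Word 3: 'red' -> no
  Word 4: 'tap' -> no
Total matches: 1

1


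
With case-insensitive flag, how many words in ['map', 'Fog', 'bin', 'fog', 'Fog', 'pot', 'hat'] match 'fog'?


Case-insensitive matching: compare each word's lowercase form to 'fog'.
  'map' -> lower='map' -> no
  'Fog' -> lower='fog' -> MATCH
  'bin' -> lower='bin' -> no
  'fog' -> lower='fog' -> MATCH
  'Fog' -> lower='fog' -> MATCH
  'pot' -> lower='pot' -> no
  'hat' -> lower='hat' -> no
Matches: ['Fog', 'fog', 'Fog']
Count: 3

3


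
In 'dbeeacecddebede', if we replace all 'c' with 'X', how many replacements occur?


re.sub('c', 'X', text) replaces every occurrence of 'c' with 'X'.
Text: 'dbeeacecddebede'
Scanning for 'c':
  pos 5: 'c' -> replacement #1
  pos 7: 'c' -> replacement #2
Total replacements: 2

2


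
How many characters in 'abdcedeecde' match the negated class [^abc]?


Negated class [^abc] matches any char NOT in {a, b, c}
Scanning 'abdcedeecde':
  pos 0: 'a' -> no (excluded)
  pos 1: 'b' -> no (excluded)
  pos 2: 'd' -> MATCH
  pos 3: 'c' -> no (excluded)
  pos 4: 'e' -> MATCH
  pos 5: 'd' -> MATCH
  pos 6: 'e' -> MATCH
  pos 7: 'e' -> MATCH
  pos 8: 'c' -> no (excluded)
  pos 9: 'd' -> MATCH
  pos 10: 'e' -> MATCH
Total matches: 7

7


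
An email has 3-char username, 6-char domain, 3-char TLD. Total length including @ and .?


An email address has format: username@domain.tld
Username length: 3
'@' character: 1
Domain length: 6
'.' character: 1
TLD length: 3
Total = 3 + 1 + 6 + 1 + 3 = 14

14


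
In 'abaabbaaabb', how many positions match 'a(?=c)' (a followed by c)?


Lookahead 'a(?=c)' matches 'a' only when followed by 'c'.
String: 'abaabbaaabb'
Checking each position where char is 'a':
  pos 0: 'a' -> no (next='b')
  pos 2: 'a' -> no (next='a')
  pos 3: 'a' -> no (next='b')
  pos 6: 'a' -> no (next='a')
  pos 7: 'a' -> no (next='a')
  pos 8: 'a' -> no (next='b')
Matching positions: []
Count: 0

0


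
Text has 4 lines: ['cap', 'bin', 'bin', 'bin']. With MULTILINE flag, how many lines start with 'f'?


With MULTILINE flag, ^ matches the start of each line.
Lines: ['cap', 'bin', 'bin', 'bin']
Checking which lines start with 'f':
  Line 1: 'cap' -> no
  Line 2: 'bin' -> no
  Line 3: 'bin' -> no
  Line 4: 'bin' -> no
Matching lines: []
Count: 0

0


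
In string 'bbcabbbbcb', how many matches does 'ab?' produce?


Pattern 'ab?' matches 'a' optionally followed by 'b'.
String: 'bbcabbbbcb'
Scanning left to right for 'a' then checking next char:
  Match 1: 'ab' (a followed by b)
Total matches: 1

1


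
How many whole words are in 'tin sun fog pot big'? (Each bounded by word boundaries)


Word boundaries (\b) mark the start/end of each word.
Text: 'tin sun fog pot big'
Splitting by whitespace:
  Word 1: 'tin'
  Word 2: 'sun'
  Word 3: 'fog'
  Word 4: 'pot'
  Word 5: 'big'
Total whole words: 5

5


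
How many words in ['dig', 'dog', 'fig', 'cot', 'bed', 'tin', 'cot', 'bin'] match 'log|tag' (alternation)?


Alternation 'log|tag' matches either 'log' or 'tag'.
Checking each word:
  'dig' -> no
  'dog' -> no
  'fig' -> no
  'cot' -> no
  'bed' -> no
  'tin' -> no
  'cot' -> no
  'bin' -> no
Matches: []
Count: 0

0


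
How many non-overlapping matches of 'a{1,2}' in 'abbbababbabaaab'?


Pattern 'a{1,2}' matches between 1 and 2 consecutive a's (greedy).
String: 'abbbababbabaaab'
Finding runs of a's and applying greedy matching:
  Run at pos 0: 'a' (length 1)
  Run at pos 4: 'a' (length 1)
  Run at pos 6: 'a' (length 1)
  Run at pos 9: 'a' (length 1)
  Run at pos 11: 'aaa' (length 3)
Matches: ['a', 'a', 'a', 'a', 'aa', 'a']
Count: 6

6


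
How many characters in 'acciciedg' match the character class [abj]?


Character class [abj] matches any of: {a, b, j}
Scanning string 'acciciedg' character by character:
  pos 0: 'a' -> MATCH
  pos 1: 'c' -> no
  pos 2: 'c' -> no
  pos 3: 'i' -> no
  pos 4: 'c' -> no
  pos 5: 'i' -> no
  pos 6: 'e' -> no
  pos 7: 'd' -> no
  pos 8: 'g' -> no
Total matches: 1

1


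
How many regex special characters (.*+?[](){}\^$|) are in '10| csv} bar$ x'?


Regex special characters are: . * + ? [ ] ( ) { } \ ^ $ |
Scanning '10| csv} bar$ x':
  pos 2: '|' -> SPECIAL
  pos 7: '}' -> SPECIAL
  pos 12: '$' -> SPECIAL
Special chars found: ['|', '}', '$']
Total: 3

3


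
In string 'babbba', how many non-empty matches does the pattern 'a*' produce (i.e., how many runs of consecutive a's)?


Pattern 'a*' matches zero or more a's. We want non-empty runs of consecutive a's.
String: 'babbba'
Walking through the string to find runs of a's:
  Run 1: positions 1-1 -> 'a'
  Run 2: positions 5-5 -> 'a'
Non-empty runs found: ['a', 'a']
Count: 2

2


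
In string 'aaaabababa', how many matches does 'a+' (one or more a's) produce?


Pattern 'a+' matches one or more consecutive a's.
String: 'aaaabababa'
Scanning for runs of a:
  Match 1: 'aaaa' (length 4)
  Match 2: 'a' (length 1)
  Match 3: 'a' (length 1)
  Match 4: 'a' (length 1)
Total matches: 4

4


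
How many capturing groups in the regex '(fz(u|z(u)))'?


To count capturing groups, count each '(' that starts a group.
Pattern: '(fz(u|z(u)))'
Walking through the pattern:
  Position 0: '(' -> group #1
  Position 3: '(' -> group #2
  Position 7: '(' -> group #3
Total capturing groups: 3

3


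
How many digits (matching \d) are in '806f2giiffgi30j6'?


\d matches any digit 0-9.
Scanning '806f2giiffgi30j6':
  pos 0: '8' -> DIGIT
  pos 1: '0' -> DIGIT
  pos 2: '6' -> DIGIT
  pos 4: '2' -> DIGIT
  pos 12: '3' -> DIGIT
  pos 13: '0' -> DIGIT
  pos 15: '6' -> DIGIT
Digits found: ['8', '0', '6', '2', '3', '0', '6']
Total: 7

7


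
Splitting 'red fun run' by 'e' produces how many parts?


Splitting by 'e' breaks the string at each occurrence of the separator.
Text: 'red fun run'
Parts after split:
  Part 1: 'r'
  Part 2: 'd fun run'
Total parts: 2

2


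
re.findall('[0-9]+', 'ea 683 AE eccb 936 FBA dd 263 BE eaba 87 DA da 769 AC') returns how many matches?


Pattern '[0-9]+' finds one or more digits.
Text: 'ea 683 AE eccb 936 FBA dd 263 BE eaba 87 DA da 769 AC'
Scanning for matches:
  Match 1: '683'
  Match 2: '936'
  Match 3: '263'
  Match 4: '87'
  Match 5: '769'
Total matches: 5

5


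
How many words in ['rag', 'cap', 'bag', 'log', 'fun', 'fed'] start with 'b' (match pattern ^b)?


Pattern ^b anchors to start of word. Check which words begin with 'b':
  'rag' -> no
  'cap' -> no
  'bag' -> MATCH (starts with 'b')
  'log' -> no
  'fun' -> no
  'fed' -> no
Matching words: ['bag']
Count: 1

1


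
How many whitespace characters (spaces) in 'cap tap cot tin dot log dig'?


\s matches whitespace characters (spaces, tabs, etc.).
Text: 'cap tap cot tin dot log dig'
This text has 7 words separated by spaces.
Number of spaces = number of words - 1 = 7 - 1 = 6

6


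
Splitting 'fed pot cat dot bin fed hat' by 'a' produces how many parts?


Splitting by 'a' breaks the string at each occurrence of the separator.
Text: 'fed pot cat dot bin fed hat'
Parts after split:
  Part 1: 'fed pot c'
  Part 2: 't dot bin fed h'
  Part 3: 't'
Total parts: 3

3


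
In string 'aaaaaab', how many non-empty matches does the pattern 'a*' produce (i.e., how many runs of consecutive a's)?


Pattern 'a*' matches zero or more a's. We want non-empty runs of consecutive a's.
String: 'aaaaaab'
Walking through the string to find runs of a's:
  Run 1: positions 0-5 -> 'aaaaaa'
Non-empty runs found: ['aaaaaa']
Count: 1

1


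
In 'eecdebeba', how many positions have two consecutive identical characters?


Looking for consecutive identical characters in 'eecdebeba':
  pos 0-1: 'e' vs 'e' -> MATCH ('ee')
  pos 1-2: 'e' vs 'c' -> different
  pos 2-3: 'c' vs 'd' -> different
  pos 3-4: 'd' vs 'e' -> different
  pos 4-5: 'e' vs 'b' -> different
  pos 5-6: 'b' vs 'e' -> different
  pos 6-7: 'e' vs 'b' -> different
  pos 7-8: 'b' vs 'a' -> different
Consecutive identical pairs: ['ee']
Count: 1

1


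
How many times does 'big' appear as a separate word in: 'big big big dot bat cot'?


Scanning each word for exact match 'big':
  Word 1: 'big' -> MATCH
  Word 2: 'big' -> MATCH
  Word 3: 'big' -> MATCH
  Word 4: 'dot' -> no
  Word 5: 'bat' -> no
  Word 6: 'cot' -> no
Total matches: 3

3


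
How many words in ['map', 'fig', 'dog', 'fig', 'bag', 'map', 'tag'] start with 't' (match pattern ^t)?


Pattern ^t anchors to start of word. Check which words begin with 't':
  'map' -> no
  'fig' -> no
  'dog' -> no
  'fig' -> no
  'bag' -> no
  'map' -> no
  'tag' -> MATCH (starts with 't')
Matching words: ['tag']
Count: 1

1


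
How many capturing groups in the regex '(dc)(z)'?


To count capturing groups, count each '(' that starts a group.
Pattern: '(dc)(z)'
Walking through the pattern:
  Position 0: '(' -> group #1
  Position 4: '(' -> group #2
Total capturing groups: 2

2


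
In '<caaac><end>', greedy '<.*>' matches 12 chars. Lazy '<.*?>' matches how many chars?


Greedy '<.*>' tries to match as MUCH as possible.
Lazy '<.*?>' tries to match as LITTLE as possible.

String: '<caaac><end>'
Greedy '<.*>' starts at first '<' and extends to the LAST '>': '<caaac><end>' (12 chars)
Lazy '<.*?>' starts at first '<' and stops at the FIRST '>': '<caaac>' (7 chars)

7


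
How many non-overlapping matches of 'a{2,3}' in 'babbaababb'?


Pattern 'a{2,3}' matches between 2 and 3 consecutive a's (greedy).
String: 'babbaababb'
Finding runs of a's and applying greedy matching:
  Run at pos 1: 'a' (length 1)
  Run at pos 4: 'aa' (length 2)
  Run at pos 7: 'a' (length 1)
Matches: ['aa']
Count: 1

1


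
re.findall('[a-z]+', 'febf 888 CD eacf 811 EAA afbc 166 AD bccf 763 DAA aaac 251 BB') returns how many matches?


Pattern '[a-z]+' finds one or more lowercase letters.
Text: 'febf 888 CD eacf 811 EAA afbc 166 AD bccf 763 DAA aaac 251 BB'
Scanning for matches:
  Match 1: 'febf'
  Match 2: 'eacf'
  Match 3: 'afbc'
  Match 4: 'bccf'
  Match 5: 'aaac'
Total matches: 5

5


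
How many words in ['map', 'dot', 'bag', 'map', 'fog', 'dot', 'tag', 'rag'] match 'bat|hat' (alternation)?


Alternation 'bat|hat' matches either 'bat' or 'hat'.
Checking each word:
  'map' -> no
  'dot' -> no
  'bag' -> no
  'map' -> no
  'fog' -> no
  'dot' -> no
  'tag' -> no
  'rag' -> no
Matches: []
Count: 0

0


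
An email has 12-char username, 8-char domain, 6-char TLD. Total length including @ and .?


An email address has format: username@domain.tld
Username length: 12
'@' character: 1
Domain length: 8
'.' character: 1
TLD length: 6
Total = 12 + 1 + 8 + 1 + 6 = 28

28


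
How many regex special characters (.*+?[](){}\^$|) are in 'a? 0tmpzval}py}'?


Regex special characters are: . * + ? [ ] ( ) { } \ ^ $ |
Scanning 'a? 0tmpzval}py}':
  pos 1: '?' -> SPECIAL
  pos 11: '}' -> SPECIAL
  pos 14: '}' -> SPECIAL
Special chars found: ['?', '}', '}']
Total: 3

3


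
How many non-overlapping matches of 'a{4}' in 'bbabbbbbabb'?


Pattern 'a{4}' matches exactly 4 consecutive a's (greedy, non-overlapping).
String: 'bbabbbbbabb'
Scanning for runs of a's:
  Run at pos 2: 'a' (length 1) -> 0 match(es)
  Run at pos 8: 'a' (length 1) -> 0 match(es)
Matches found: []
Total: 0

0


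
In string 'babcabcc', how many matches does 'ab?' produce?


Pattern 'ab?' matches 'a' optionally followed by 'b'.
String: 'babcabcc'
Scanning left to right for 'a' then checking next char:
  Match 1: 'ab' (a followed by b)
  Match 2: 'ab' (a followed by b)
Total matches: 2

2


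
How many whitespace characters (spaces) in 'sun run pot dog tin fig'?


\s matches whitespace characters (spaces, tabs, etc.).
Text: 'sun run pot dog tin fig'
This text has 6 words separated by spaces.
Number of spaces = number of words - 1 = 6 - 1 = 5

5


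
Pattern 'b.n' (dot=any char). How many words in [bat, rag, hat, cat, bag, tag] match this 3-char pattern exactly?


Pattern 'b.n' means: starts with 'b', any single char, ends with 'n'.
Checking each word (must be exactly 3 chars):
  'bat' (len=3): no
  'rag' (len=3): no
  'hat' (len=3): no
  'cat' (len=3): no
  'bag' (len=3): no
  'tag' (len=3): no
Matching words: []
Total: 0

0


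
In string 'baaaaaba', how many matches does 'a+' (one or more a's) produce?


Pattern 'a+' matches one or more consecutive a's.
String: 'baaaaaba'
Scanning for runs of a:
  Match 1: 'aaaaa' (length 5)
  Match 2: 'a' (length 1)
Total matches: 2

2


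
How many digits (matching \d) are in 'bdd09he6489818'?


\d matches any digit 0-9.
Scanning 'bdd09he6489818':
  pos 3: '0' -> DIGIT
  pos 4: '9' -> DIGIT
  pos 7: '6' -> DIGIT
  pos 8: '4' -> DIGIT
  pos 9: '8' -> DIGIT
  pos 10: '9' -> DIGIT
  pos 11: '8' -> DIGIT
  pos 12: '1' -> DIGIT
  pos 13: '8' -> DIGIT
Digits found: ['0', '9', '6', '4', '8', '9', '8', '1', '8']
Total: 9

9


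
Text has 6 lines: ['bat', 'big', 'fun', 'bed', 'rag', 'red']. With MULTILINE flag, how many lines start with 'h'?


With MULTILINE flag, ^ matches the start of each line.
Lines: ['bat', 'big', 'fun', 'bed', 'rag', 'red']
Checking which lines start with 'h':
  Line 1: 'bat' -> no
  Line 2: 'big' -> no
  Line 3: 'fun' -> no
  Line 4: 'bed' -> no
  Line 5: 'rag' -> no
  Line 6: 'red' -> no
Matching lines: []
Count: 0

0


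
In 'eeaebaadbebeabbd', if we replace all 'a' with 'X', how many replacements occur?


re.sub('a', 'X', text) replaces every occurrence of 'a' with 'X'.
Text: 'eeaebaadbebeabbd'
Scanning for 'a':
  pos 2: 'a' -> replacement #1
  pos 5: 'a' -> replacement #2
  pos 6: 'a' -> replacement #3
  pos 12: 'a' -> replacement #4
Total replacements: 4

4


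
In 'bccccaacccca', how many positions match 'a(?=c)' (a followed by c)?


Lookahead 'a(?=c)' matches 'a' only when followed by 'c'.
String: 'bccccaacccca'
Checking each position where char is 'a':
  pos 5: 'a' -> no (next='a')
  pos 6: 'a' -> MATCH (next='c')
Matching positions: [6]
Count: 1

1


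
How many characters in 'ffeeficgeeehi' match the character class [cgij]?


Character class [cgij] matches any of: {c, g, i, j}
Scanning string 'ffeeficgeeehi' character by character:
  pos 0: 'f' -> no
  pos 1: 'f' -> no
  pos 2: 'e' -> no
  pos 3: 'e' -> no
  pos 4: 'f' -> no
  pos 5: 'i' -> MATCH
  pos 6: 'c' -> MATCH
  pos 7: 'g' -> MATCH
  pos 8: 'e' -> no
  pos 9: 'e' -> no
  pos 10: 'e' -> no
  pos 11: 'h' -> no
  pos 12: 'i' -> MATCH
Total matches: 4

4


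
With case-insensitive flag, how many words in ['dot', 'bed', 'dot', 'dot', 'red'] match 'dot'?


Case-insensitive matching: compare each word's lowercase form to 'dot'.
  'dot' -> lower='dot' -> MATCH
  'bed' -> lower='bed' -> no
  'dot' -> lower='dot' -> MATCH
  'dot' -> lower='dot' -> MATCH
  'red' -> lower='red' -> no
Matches: ['dot', 'dot', 'dot']
Count: 3

3


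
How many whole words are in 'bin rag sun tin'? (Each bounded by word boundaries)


Word boundaries (\b) mark the start/end of each word.
Text: 'bin rag sun tin'
Splitting by whitespace:
  Word 1: 'bin'
  Word 2: 'rag'
  Word 3: 'sun'
  Word 4: 'tin'
Total whole words: 4

4


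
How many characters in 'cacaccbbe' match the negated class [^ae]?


Negated class [^ae] matches any char NOT in {a, e}
Scanning 'cacaccbbe':
  pos 0: 'c' -> MATCH
  pos 1: 'a' -> no (excluded)
  pos 2: 'c' -> MATCH
  pos 3: 'a' -> no (excluded)
  pos 4: 'c' -> MATCH
  pos 5: 'c' -> MATCH
  pos 6: 'b' -> MATCH
  pos 7: 'b' -> MATCH
  pos 8: 'e' -> no (excluded)
Total matches: 6

6


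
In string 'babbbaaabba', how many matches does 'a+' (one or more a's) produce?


Pattern 'a+' matches one or more consecutive a's.
String: 'babbbaaabba'
Scanning for runs of a:
  Match 1: 'a' (length 1)
  Match 2: 'aaa' (length 3)
  Match 3: 'a' (length 1)
Total matches: 3

3


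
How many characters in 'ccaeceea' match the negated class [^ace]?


Negated class [^ace] matches any char NOT in {a, c, e}
Scanning 'ccaeceea':
  pos 0: 'c' -> no (excluded)
  pos 1: 'c' -> no (excluded)
  pos 2: 'a' -> no (excluded)
  pos 3: 'e' -> no (excluded)
  pos 4: 'c' -> no (excluded)
  pos 5: 'e' -> no (excluded)
  pos 6: 'e' -> no (excluded)
  pos 7: 'a' -> no (excluded)
Total matches: 0

0


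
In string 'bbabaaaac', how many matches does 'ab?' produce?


Pattern 'ab?' matches 'a' optionally followed by 'b'.
String: 'bbabaaaac'
Scanning left to right for 'a' then checking next char:
  Match 1: 'ab' (a followed by b)
  Match 2: 'a' (a not followed by b)
  Match 3: 'a' (a not followed by b)
  Match 4: 'a' (a not followed by b)
  Match 5: 'a' (a not followed by b)
Total matches: 5

5


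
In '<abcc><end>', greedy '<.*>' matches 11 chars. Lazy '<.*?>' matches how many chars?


Greedy '<.*>' tries to match as MUCH as possible.
Lazy '<.*?>' tries to match as LITTLE as possible.

String: '<abcc><end>'
Greedy '<.*>' starts at first '<' and extends to the LAST '>': '<abcc><end>' (11 chars)
Lazy '<.*?>' starts at first '<' and stops at the FIRST '>': '<abcc>' (6 chars)

6


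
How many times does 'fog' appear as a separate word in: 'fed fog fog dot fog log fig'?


Scanning each word for exact match 'fog':
  Word 1: 'fed' -> no
  Word 2: 'fog' -> MATCH
  Word 3: 'fog' -> MATCH
  Word 4: 'dot' -> no
  Word 5: 'fog' -> MATCH
  Word 6: 'log' -> no
  Word 7: 'fig' -> no
Total matches: 3

3


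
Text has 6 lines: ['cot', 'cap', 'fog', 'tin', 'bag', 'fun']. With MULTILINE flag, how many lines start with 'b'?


With MULTILINE flag, ^ matches the start of each line.
Lines: ['cot', 'cap', 'fog', 'tin', 'bag', 'fun']
Checking which lines start with 'b':
  Line 1: 'cot' -> no
  Line 2: 'cap' -> no
  Line 3: 'fog' -> no
  Line 4: 'tin' -> no
  Line 5: 'bag' -> MATCH
  Line 6: 'fun' -> no
Matching lines: ['bag']
Count: 1

1


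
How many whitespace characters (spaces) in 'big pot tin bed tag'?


\s matches whitespace characters (spaces, tabs, etc.).
Text: 'big pot tin bed tag'
This text has 5 words separated by spaces.
Number of spaces = number of words - 1 = 5 - 1 = 4

4


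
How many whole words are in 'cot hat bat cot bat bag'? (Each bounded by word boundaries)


Word boundaries (\b) mark the start/end of each word.
Text: 'cot hat bat cot bat bag'
Splitting by whitespace:
  Word 1: 'cot'
  Word 2: 'hat'
  Word 3: 'bat'
  Word 4: 'cot'
  Word 5: 'bat'
  Word 6: 'bag'
Total whole words: 6

6


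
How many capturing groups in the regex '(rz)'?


To count capturing groups, count each '(' that starts a group.
Pattern: '(rz)'
Walking through the pattern:
  Position 0: '(' -> group #1
Total capturing groups: 1

1


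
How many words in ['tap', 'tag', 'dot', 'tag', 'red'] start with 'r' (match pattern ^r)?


Pattern ^r anchors to start of word. Check which words begin with 'r':
  'tap' -> no
  'tag' -> no
  'dot' -> no
  'tag' -> no
  'red' -> MATCH (starts with 'r')
Matching words: ['red']
Count: 1

1


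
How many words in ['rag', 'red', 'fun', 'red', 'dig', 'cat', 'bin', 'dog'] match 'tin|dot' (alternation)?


Alternation 'tin|dot' matches either 'tin' or 'dot'.
Checking each word:
  'rag' -> no
  'red' -> no
  'fun' -> no
  'red' -> no
  'dig' -> no
  'cat' -> no
  'bin' -> no
  'dog' -> no
Matches: []
Count: 0

0


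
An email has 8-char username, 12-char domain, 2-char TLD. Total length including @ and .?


An email address has format: username@domain.tld
Username length: 8
'@' character: 1
Domain length: 12
'.' character: 1
TLD length: 2
Total = 8 + 1 + 12 + 1 + 2 = 24

24


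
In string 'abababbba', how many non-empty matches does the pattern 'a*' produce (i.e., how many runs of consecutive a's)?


Pattern 'a*' matches zero or more a's. We want non-empty runs of consecutive a's.
String: 'abababbba'
Walking through the string to find runs of a's:
  Run 1: positions 0-0 -> 'a'
  Run 2: positions 2-2 -> 'a'
  Run 3: positions 4-4 -> 'a'
  Run 4: positions 8-8 -> 'a'
Non-empty runs found: ['a', 'a', 'a', 'a']
Count: 4

4


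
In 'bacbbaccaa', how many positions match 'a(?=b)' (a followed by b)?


Lookahead 'a(?=b)' matches 'a' only when followed by 'b'.
String: 'bacbbaccaa'
Checking each position where char is 'a':
  pos 1: 'a' -> no (next='c')
  pos 5: 'a' -> no (next='c')
  pos 8: 'a' -> no (next='a')
Matching positions: []
Count: 0

0


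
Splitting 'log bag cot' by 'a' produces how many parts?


Splitting by 'a' breaks the string at each occurrence of the separator.
Text: 'log bag cot'
Parts after split:
  Part 1: 'log b'
  Part 2: 'g cot'
Total parts: 2

2


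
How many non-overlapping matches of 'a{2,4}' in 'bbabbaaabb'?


Pattern 'a{2,4}' matches between 2 and 4 consecutive a's (greedy).
String: 'bbabbaaabb'
Finding runs of a's and applying greedy matching:
  Run at pos 2: 'a' (length 1)
  Run at pos 5: 'aaa' (length 3)
Matches: ['aaa']
Count: 1

1


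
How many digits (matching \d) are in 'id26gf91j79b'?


\d matches any digit 0-9.
Scanning 'id26gf91j79b':
  pos 2: '2' -> DIGIT
  pos 3: '6' -> DIGIT
  pos 6: '9' -> DIGIT
  pos 7: '1' -> DIGIT
  pos 9: '7' -> DIGIT
  pos 10: '9' -> DIGIT
Digits found: ['2', '6', '9', '1', '7', '9']
Total: 6

6


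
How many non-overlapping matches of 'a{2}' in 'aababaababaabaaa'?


Pattern 'a{2}' matches exactly 2 consecutive a's (greedy, non-overlapping).
String: 'aababaababaabaaa'
Scanning for runs of a's:
  Run at pos 0: 'aa' (length 2) -> 1 match(es)
  Run at pos 3: 'a' (length 1) -> 0 match(es)
  Run at pos 5: 'aa' (length 2) -> 1 match(es)
  Run at pos 8: 'a' (length 1) -> 0 match(es)
  Run at pos 10: 'aa' (length 2) -> 1 match(es)
  Run at pos 13: 'aaa' (length 3) -> 1 match(es)
Matches found: ['aa', 'aa', 'aa', 'aa']
Total: 4

4


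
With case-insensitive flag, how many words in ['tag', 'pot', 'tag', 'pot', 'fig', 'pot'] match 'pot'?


Case-insensitive matching: compare each word's lowercase form to 'pot'.
  'tag' -> lower='tag' -> no
  'pot' -> lower='pot' -> MATCH
  'tag' -> lower='tag' -> no
  'pot' -> lower='pot' -> MATCH
  'fig' -> lower='fig' -> no
  'pot' -> lower='pot' -> MATCH
Matches: ['pot', 'pot', 'pot']
Count: 3

3


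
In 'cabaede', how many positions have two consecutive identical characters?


Looking for consecutive identical characters in 'cabaede':
  pos 0-1: 'c' vs 'a' -> different
  pos 1-2: 'a' vs 'b' -> different
  pos 2-3: 'b' vs 'a' -> different
  pos 3-4: 'a' vs 'e' -> different
  pos 4-5: 'e' vs 'd' -> different
  pos 5-6: 'd' vs 'e' -> different
Consecutive identical pairs: []
Count: 0

0


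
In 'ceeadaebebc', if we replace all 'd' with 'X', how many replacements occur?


re.sub('d', 'X', text) replaces every occurrence of 'd' with 'X'.
Text: 'ceeadaebebc'
Scanning for 'd':
  pos 4: 'd' -> replacement #1
Total replacements: 1

1


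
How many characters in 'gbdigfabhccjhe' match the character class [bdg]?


Character class [bdg] matches any of: {b, d, g}
Scanning string 'gbdigfabhccjhe' character by character:
  pos 0: 'g' -> MATCH
  pos 1: 'b' -> MATCH
  pos 2: 'd' -> MATCH
  pos 3: 'i' -> no
  pos 4: 'g' -> MATCH
  pos 5: 'f' -> no
  pos 6: 'a' -> no
  pos 7: 'b' -> MATCH
  pos 8: 'h' -> no
  pos 9: 'c' -> no
  pos 10: 'c' -> no
  pos 11: 'j' -> no
  pos 12: 'h' -> no
  pos 13: 'e' -> no
Total matches: 5

5


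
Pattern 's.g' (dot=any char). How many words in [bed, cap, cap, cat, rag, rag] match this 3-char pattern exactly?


Pattern 's.g' means: starts with 's', any single char, ends with 'g'.
Checking each word (must be exactly 3 chars):
  'bed' (len=3): no
  'cap' (len=3): no
  'cap' (len=3): no
  'cat' (len=3): no
  'rag' (len=3): no
  'rag' (len=3): no
Matching words: []
Total: 0

0


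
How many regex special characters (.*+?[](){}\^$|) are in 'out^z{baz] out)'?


Regex special characters are: . * + ? [ ] ( ) { } \ ^ $ |
Scanning 'out^z{baz] out)':
  pos 3: '^' -> SPECIAL
  pos 5: '{' -> SPECIAL
  pos 9: ']' -> SPECIAL
  pos 14: ')' -> SPECIAL
Special chars found: ['^', '{', ']', ')']
Total: 4

4


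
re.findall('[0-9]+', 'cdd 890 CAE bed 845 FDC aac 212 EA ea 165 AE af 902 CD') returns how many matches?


Pattern '[0-9]+' finds one or more digits.
Text: 'cdd 890 CAE bed 845 FDC aac 212 EA ea 165 AE af 902 CD'
Scanning for matches:
  Match 1: '890'
  Match 2: '845'
  Match 3: '212'
  Match 4: '165'
  Match 5: '902'
Total matches: 5

5


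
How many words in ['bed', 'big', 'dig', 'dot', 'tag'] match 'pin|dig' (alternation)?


Alternation 'pin|dig' matches either 'pin' or 'dig'.
Checking each word:
  'bed' -> no
  'big' -> no
  'dig' -> MATCH
  'dot' -> no
  'tag' -> no
Matches: ['dig']
Count: 1

1


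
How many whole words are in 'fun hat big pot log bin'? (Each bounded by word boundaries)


Word boundaries (\b) mark the start/end of each word.
Text: 'fun hat big pot log bin'
Splitting by whitespace:
  Word 1: 'fun'
  Word 2: 'hat'
  Word 3: 'big'
  Word 4: 'pot'
  Word 5: 'log'
  Word 6: 'bin'
Total whole words: 6

6


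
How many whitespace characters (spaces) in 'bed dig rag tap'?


\s matches whitespace characters (spaces, tabs, etc.).
Text: 'bed dig rag tap'
This text has 4 words separated by spaces.
Number of spaces = number of words - 1 = 4 - 1 = 3

3


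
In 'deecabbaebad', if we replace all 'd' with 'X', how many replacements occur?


re.sub('d', 'X', text) replaces every occurrence of 'd' with 'X'.
Text: 'deecabbaebad'
Scanning for 'd':
  pos 0: 'd' -> replacement #1
  pos 11: 'd' -> replacement #2
Total replacements: 2

2


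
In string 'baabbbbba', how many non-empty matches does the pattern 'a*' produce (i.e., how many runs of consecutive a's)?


Pattern 'a*' matches zero or more a's. We want non-empty runs of consecutive a's.
String: 'baabbbbba'
Walking through the string to find runs of a's:
  Run 1: positions 1-2 -> 'aa'
  Run 2: positions 8-8 -> 'a'
Non-empty runs found: ['aa', 'a']
Count: 2

2


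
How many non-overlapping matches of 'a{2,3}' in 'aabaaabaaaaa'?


Pattern 'a{2,3}' matches between 2 and 3 consecutive a's (greedy).
String: 'aabaaabaaaaa'
Finding runs of a's and applying greedy matching:
  Run at pos 0: 'aa' (length 2)
  Run at pos 3: 'aaa' (length 3)
  Run at pos 7: 'aaaaa' (length 5)
Matches: ['aa', 'aaa', 'aaa', 'aa']
Count: 4

4


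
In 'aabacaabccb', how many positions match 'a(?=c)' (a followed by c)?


Lookahead 'a(?=c)' matches 'a' only when followed by 'c'.
String: 'aabacaabccb'
Checking each position where char is 'a':
  pos 0: 'a' -> no (next='a')
  pos 1: 'a' -> no (next='b')
  pos 3: 'a' -> MATCH (next='c')
  pos 5: 'a' -> no (next='a')
  pos 6: 'a' -> no (next='b')
Matching positions: [3]
Count: 1

1


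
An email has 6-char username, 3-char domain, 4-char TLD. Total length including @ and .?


An email address has format: username@domain.tld
Username length: 6
'@' character: 1
Domain length: 3
'.' character: 1
TLD length: 4
Total = 6 + 1 + 3 + 1 + 4 = 15

15


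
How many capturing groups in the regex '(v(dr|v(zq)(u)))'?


To count capturing groups, count each '(' that starts a group.
Pattern: '(v(dr|v(zq)(u)))'
Walking through the pattern:
  Position 0: '(' -> group #1
  Position 2: '(' -> group #2
  Position 7: '(' -> group #3
  Position 11: '(' -> group #4
Total capturing groups: 4

4


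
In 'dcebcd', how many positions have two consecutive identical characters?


Looking for consecutive identical characters in 'dcebcd':
  pos 0-1: 'd' vs 'c' -> different
  pos 1-2: 'c' vs 'e' -> different
  pos 2-3: 'e' vs 'b' -> different
  pos 3-4: 'b' vs 'c' -> different
  pos 4-5: 'c' vs 'd' -> different
Consecutive identical pairs: []
Count: 0

0


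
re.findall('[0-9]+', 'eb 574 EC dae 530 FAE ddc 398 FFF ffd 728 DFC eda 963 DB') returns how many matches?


Pattern '[0-9]+' finds one or more digits.
Text: 'eb 574 EC dae 530 FAE ddc 398 FFF ffd 728 DFC eda 963 DB'
Scanning for matches:
  Match 1: '574'
  Match 2: '530'
  Match 3: '398'
  Match 4: '728'
  Match 5: '963'
Total matches: 5

5


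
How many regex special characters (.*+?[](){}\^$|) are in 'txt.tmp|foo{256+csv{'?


Regex special characters are: . * + ? [ ] ( ) { } \ ^ $ |
Scanning 'txt.tmp|foo{256+csv{':
  pos 3: '.' -> SPECIAL
  pos 7: '|' -> SPECIAL
  pos 11: '{' -> SPECIAL
  pos 15: '+' -> SPECIAL
  pos 19: '{' -> SPECIAL
Special chars found: ['.', '|', '{', '+', '{']
Total: 5

5


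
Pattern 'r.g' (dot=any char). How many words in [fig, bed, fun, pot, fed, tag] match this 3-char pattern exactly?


Pattern 'r.g' means: starts with 'r', any single char, ends with 'g'.
Checking each word (must be exactly 3 chars):
  'fig' (len=3): no
  'bed' (len=3): no
  'fun' (len=3): no
  'pot' (len=3): no
  'fed' (len=3): no
  'tag' (len=3): no
Matching words: []
Total: 0

0


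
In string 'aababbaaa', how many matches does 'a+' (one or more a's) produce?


Pattern 'a+' matches one or more consecutive a's.
String: 'aababbaaa'
Scanning for runs of a:
  Match 1: 'aa' (length 2)
  Match 2: 'a' (length 1)
  Match 3: 'aaa' (length 3)
Total matches: 3

3


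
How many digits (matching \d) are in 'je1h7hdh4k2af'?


\d matches any digit 0-9.
Scanning 'je1h7hdh4k2af':
  pos 2: '1' -> DIGIT
  pos 4: '7' -> DIGIT
  pos 8: '4' -> DIGIT
  pos 10: '2' -> DIGIT
Digits found: ['1', '7', '4', '2']
Total: 4

4


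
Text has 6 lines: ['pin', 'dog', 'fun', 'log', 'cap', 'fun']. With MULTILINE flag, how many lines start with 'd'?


With MULTILINE flag, ^ matches the start of each line.
Lines: ['pin', 'dog', 'fun', 'log', 'cap', 'fun']
Checking which lines start with 'd':
  Line 1: 'pin' -> no
  Line 2: 'dog' -> MATCH
  Line 3: 'fun' -> no
  Line 4: 'log' -> no
  Line 5: 'cap' -> no
  Line 6: 'fun' -> no
Matching lines: ['dog']
Count: 1

1
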